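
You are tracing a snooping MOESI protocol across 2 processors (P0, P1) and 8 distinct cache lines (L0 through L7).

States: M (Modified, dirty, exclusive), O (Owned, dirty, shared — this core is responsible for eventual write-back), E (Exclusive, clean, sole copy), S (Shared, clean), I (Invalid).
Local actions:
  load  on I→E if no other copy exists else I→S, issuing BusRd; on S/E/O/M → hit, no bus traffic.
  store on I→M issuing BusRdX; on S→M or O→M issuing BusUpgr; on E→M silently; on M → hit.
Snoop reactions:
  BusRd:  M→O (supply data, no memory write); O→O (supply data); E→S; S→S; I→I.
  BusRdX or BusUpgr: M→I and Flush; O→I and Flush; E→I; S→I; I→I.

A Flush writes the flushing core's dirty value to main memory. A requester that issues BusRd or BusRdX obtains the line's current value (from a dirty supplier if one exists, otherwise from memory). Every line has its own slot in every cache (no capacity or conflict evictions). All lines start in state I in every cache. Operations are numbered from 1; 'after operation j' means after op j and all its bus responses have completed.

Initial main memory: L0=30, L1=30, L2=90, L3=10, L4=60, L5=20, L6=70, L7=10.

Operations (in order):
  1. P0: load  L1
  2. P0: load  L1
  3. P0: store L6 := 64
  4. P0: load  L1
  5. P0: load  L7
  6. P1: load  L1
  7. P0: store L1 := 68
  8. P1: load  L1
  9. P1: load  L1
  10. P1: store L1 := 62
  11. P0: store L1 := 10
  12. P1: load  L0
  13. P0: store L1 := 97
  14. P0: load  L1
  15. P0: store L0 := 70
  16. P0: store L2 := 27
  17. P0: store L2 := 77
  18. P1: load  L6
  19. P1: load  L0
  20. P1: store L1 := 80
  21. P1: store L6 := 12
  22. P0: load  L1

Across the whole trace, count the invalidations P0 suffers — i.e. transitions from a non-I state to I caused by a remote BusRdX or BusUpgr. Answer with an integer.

invalidations = 3

step 1: P0: load  L1  ⟶  EI  (L1)  txn=BusRd  M[L1]=30
step 2: P0: load  L1  ⟶  EI  (L1)  txn=∅  M[L1]=30
step 3: P0: store L6 := 64  ⟶  MI  (L6)  txn=BusRdX  M[L6]=70
step 4: P0: load  L1  ⟶  EI  (L1)  txn=∅  M[L1]=30
step 5: P0: load  L7  ⟶  EI  (L7)  txn=BusRd  M[L7]=10
step 6: P1: load  L1  ⟶  SS  (L1)  txn=BusRd  M[L1]=30
step 7: P0: store L1 := 68  ⟶  MI  (L1)  txn=BusUpgr  M[L1]=30
step 8: P1: load  L1  ⟶  OS  (L1)  txn=BusRd  M[L1]=30
step 9: P1: load  L1  ⟶  OS  (L1)  txn=∅  M[L1]=30
step 10: P1: store L1 := 62  ⟶  IM  (L1)  txn=BusUpgr+Flush  M[L1]=68
step 11: P0: store L1 := 10  ⟶  MI  (L1)  txn=BusRdX+Flush  M[L1]=62
step 12: P1: load  L0  ⟶  IE  (L0)  txn=BusRd  M[L0]=30
step 13: P0: store L1 := 97  ⟶  MI  (L1)  txn=∅  M[L1]=62
step 14: P0: load  L1  ⟶  MI  (L1)  txn=∅  M[L1]=62
step 15: P0: store L0 := 70  ⟶  MI  (L0)  txn=BusRdX  M[L0]=30
step 16: P0: store L2 := 27  ⟶  MI  (L2)  txn=BusRdX  M[L2]=90
step 17: P0: store L2 := 77  ⟶  MI  (L2)  txn=∅  M[L2]=90
step 18: P1: load  L6  ⟶  OS  (L6)  txn=BusRd  M[L6]=70
step 19: P1: load  L0  ⟶  OS  (L0)  txn=BusRd  M[L0]=30
step 20: P1: store L1 := 80  ⟶  IM  (L1)  txn=BusRdX+Flush  M[L1]=97
step 21: P1: store L6 := 12  ⟶  IM  (L6)  txn=BusUpgr+Flush  M[L6]=64
step 22: P0: load  L1  ⟶  SO  (L1)  txn=BusRd  M[L1]=97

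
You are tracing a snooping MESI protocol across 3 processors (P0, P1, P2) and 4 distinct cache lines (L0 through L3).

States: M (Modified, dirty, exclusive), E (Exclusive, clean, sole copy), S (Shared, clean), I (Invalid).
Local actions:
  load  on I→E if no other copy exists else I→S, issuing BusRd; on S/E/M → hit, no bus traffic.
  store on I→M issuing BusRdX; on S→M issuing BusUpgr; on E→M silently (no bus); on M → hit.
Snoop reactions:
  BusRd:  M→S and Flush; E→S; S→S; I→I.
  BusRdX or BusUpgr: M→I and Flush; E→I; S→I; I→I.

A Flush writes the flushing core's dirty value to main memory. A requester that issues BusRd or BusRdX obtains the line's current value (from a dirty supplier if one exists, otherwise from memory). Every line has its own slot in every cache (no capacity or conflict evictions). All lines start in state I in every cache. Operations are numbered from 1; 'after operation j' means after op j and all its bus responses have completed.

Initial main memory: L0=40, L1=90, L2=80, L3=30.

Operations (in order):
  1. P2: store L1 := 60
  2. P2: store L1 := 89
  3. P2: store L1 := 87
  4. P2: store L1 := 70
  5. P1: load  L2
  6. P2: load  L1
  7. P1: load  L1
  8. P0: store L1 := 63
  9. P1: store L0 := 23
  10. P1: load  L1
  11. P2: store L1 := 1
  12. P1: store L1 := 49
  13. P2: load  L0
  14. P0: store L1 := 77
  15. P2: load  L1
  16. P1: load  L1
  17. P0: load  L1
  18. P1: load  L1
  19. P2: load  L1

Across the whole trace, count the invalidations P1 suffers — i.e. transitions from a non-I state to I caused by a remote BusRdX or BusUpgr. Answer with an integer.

invalidations = 3

step 1: P2: store L1 := 60  ⟶  IIM  (L1)  txn=BusRdX  M[L1]=90
step 2: P2: store L1 := 89  ⟶  IIM  (L1)  txn=∅  M[L1]=90
step 3: P2: store L1 := 87  ⟶  IIM  (L1)  txn=∅  M[L1]=90
step 4: P2: store L1 := 70  ⟶  IIM  (L1)  txn=∅  M[L1]=90
step 5: P1: load  L2  ⟶  IEI  (L2)  txn=BusRd  M[L2]=80
step 6: P2: load  L1  ⟶  IIM  (L1)  txn=∅  M[L1]=90
step 7: P1: load  L1  ⟶  ISS  (L1)  txn=BusRd+Flush  M[L1]=70
step 8: P0: store L1 := 63  ⟶  MII  (L1)  txn=BusRdX  M[L1]=70
step 9: P1: store L0 := 23  ⟶  IMI  (L0)  txn=BusRdX  M[L0]=40
step 10: P1: load  L1  ⟶  SSI  (L1)  txn=BusRd+Flush  M[L1]=63
step 11: P2: store L1 := 1  ⟶  IIM  (L1)  txn=BusRdX  M[L1]=63
step 12: P1: store L1 := 49  ⟶  IMI  (L1)  txn=BusRdX+Flush  M[L1]=1
step 13: P2: load  L0  ⟶  ISS  (L0)  txn=BusRd+Flush  M[L0]=23
step 14: P0: store L1 := 77  ⟶  MII  (L1)  txn=BusRdX+Flush  M[L1]=49
step 15: P2: load  L1  ⟶  SIS  (L1)  txn=BusRd+Flush  M[L1]=77
step 16: P1: load  L1  ⟶  SSS  (L1)  txn=BusRd  M[L1]=77
step 17: P0: load  L1  ⟶  SSS  (L1)  txn=∅  M[L1]=77
step 18: P1: load  L1  ⟶  SSS  (L1)  txn=∅  M[L1]=77
step 19: P2: load  L1  ⟶  SSS  (L1)  txn=∅  M[L1]=77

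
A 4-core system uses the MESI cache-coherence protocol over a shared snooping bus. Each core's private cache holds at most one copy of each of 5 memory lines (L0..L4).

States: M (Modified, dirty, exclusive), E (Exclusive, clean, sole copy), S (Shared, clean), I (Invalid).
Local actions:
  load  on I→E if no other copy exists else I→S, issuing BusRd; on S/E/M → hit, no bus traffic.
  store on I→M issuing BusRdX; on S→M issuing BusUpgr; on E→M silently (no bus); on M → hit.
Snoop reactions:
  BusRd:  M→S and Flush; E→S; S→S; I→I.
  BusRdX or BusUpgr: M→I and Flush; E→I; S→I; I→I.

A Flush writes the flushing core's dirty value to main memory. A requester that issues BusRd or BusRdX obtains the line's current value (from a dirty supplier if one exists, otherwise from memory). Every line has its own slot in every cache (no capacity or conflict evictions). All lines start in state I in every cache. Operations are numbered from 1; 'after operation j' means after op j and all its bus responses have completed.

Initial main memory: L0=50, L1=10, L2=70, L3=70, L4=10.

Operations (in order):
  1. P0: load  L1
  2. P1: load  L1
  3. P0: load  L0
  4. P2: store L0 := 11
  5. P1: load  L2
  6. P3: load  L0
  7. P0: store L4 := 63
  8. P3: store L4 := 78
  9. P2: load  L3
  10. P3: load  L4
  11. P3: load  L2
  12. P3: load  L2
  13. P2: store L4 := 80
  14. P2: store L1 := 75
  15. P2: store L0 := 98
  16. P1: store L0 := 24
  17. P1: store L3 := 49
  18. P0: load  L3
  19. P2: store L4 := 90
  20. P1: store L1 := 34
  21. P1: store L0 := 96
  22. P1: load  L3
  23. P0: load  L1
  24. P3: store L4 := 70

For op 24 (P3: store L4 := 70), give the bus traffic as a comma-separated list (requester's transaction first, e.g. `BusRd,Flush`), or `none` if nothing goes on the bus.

1. P0: load  L1  bus=[BusRd]  L1: P0=E P1=I P2=I P3=I  mem[L1]=10
2. P1: load  L1  bus=[BusRd]  L1: P0=S P1=S P2=I P3=I  mem[L1]=10
3. P0: load  L0  bus=[BusRd]  L0: P0=E P1=I P2=I P3=I  mem[L0]=50
4. P2: store L0 := 11  bus=[BusRdX]  L0: P0=I P1=I P2=M P3=I  mem[L0]=50
5. P1: load  L2  bus=[BusRd]  L2: P0=I P1=E P2=I P3=I  mem[L2]=70
6. P3: load  L0  bus=[BusRd,Flush]  L0: P0=I P1=I P2=S P3=S  mem[L0]=11
7. P0: store L4 := 63  bus=[BusRdX]  L4: P0=M P1=I P2=I P3=I  mem[L4]=10
8. P3: store L4 := 78  bus=[BusRdX,Flush]  L4: P0=I P1=I P2=I P3=M  mem[L4]=63
9. P2: load  L3  bus=[BusRd]  L3: P0=I P1=I P2=E P3=I  mem[L3]=70
10. P3: load  L4  bus=[-]  L4: P0=I P1=I P2=I P3=M  mem[L4]=63
11. P3: load  L2  bus=[BusRd]  L2: P0=I P1=S P2=I P3=S  mem[L2]=70
12. P3: load  L2  bus=[-]  L2: P0=I P1=S P2=I P3=S  mem[L2]=70
13. P2: store L4 := 80  bus=[BusRdX,Flush]  L4: P0=I P1=I P2=M P3=I  mem[L4]=78
14. P2: store L1 := 75  bus=[BusRdX]  L1: P0=I P1=I P2=M P3=I  mem[L1]=10
15. P2: store L0 := 98  bus=[BusUpgr]  L0: P0=I P1=I P2=M P3=I  mem[L0]=11
16. P1: store L0 := 24  bus=[BusRdX,Flush]  L0: P0=I P1=M P2=I P3=I  mem[L0]=98
17. P1: store L3 := 49  bus=[BusRdX]  L3: P0=I P1=M P2=I P3=I  mem[L3]=70
18. P0: load  L3  bus=[BusRd,Flush]  L3: P0=S P1=S P2=I P3=I  mem[L3]=49
19. P2: store L4 := 90  bus=[-]  L4: P0=I P1=I P2=M P3=I  mem[L4]=78
20. P1: store L1 := 34  bus=[BusRdX,Flush]  L1: P0=I P1=M P2=I P3=I  mem[L1]=75
21. P1: store L0 := 96  bus=[-]  L0: P0=I P1=M P2=I P3=I  mem[L0]=98
22. P1: load  L3  bus=[-]  L3: P0=S P1=S P2=I P3=I  mem[L3]=49
23. P0: load  L1  bus=[BusRd,Flush]  L1: P0=S P1=S P2=I P3=I  mem[L1]=34
24. P3: store L4 := 70  bus=[BusRdX,Flush]  L4: P0=I P1=I P2=I P3=M  mem[L4]=90

bus = BusRdX,Flush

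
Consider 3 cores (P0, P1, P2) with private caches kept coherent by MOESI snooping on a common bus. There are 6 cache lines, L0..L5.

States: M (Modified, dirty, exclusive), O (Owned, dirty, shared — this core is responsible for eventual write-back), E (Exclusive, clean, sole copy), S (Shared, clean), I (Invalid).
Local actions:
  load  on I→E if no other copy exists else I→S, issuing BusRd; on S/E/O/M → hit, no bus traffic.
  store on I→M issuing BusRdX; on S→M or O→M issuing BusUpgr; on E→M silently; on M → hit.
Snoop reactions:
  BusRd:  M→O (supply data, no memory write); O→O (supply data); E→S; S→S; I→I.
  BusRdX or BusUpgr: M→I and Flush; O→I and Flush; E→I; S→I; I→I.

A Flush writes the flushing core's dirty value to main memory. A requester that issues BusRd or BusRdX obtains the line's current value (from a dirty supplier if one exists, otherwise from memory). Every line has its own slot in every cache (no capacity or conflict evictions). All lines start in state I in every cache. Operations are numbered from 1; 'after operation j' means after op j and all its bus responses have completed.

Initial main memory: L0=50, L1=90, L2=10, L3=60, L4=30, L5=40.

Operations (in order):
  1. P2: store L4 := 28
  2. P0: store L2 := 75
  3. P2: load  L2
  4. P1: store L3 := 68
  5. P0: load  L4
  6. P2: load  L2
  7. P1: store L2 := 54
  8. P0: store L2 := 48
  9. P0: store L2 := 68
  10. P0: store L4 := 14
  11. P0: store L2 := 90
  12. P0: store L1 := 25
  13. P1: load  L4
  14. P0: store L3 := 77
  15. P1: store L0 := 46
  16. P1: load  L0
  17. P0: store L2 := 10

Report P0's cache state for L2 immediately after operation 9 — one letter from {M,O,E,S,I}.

state = M

  op1 P2: store L4 := 28 → I/I/M on L4; bus BusRdX; mem=30
  op2 P0: store L2 := 75 → M/I/I on L2; bus BusRdX; mem=10
  op3 P2: load  L2 → O/I/S on L2; bus BusRd; mem=10
  op4 P1: store L3 := 68 → I/M/I on L3; bus BusRdX; mem=60
  op5 P0: load  L4 → S/I/O on L4; bus BusRd; mem=30
  op6 P2: load  L2 → O/I/S on L2; bus (none); mem=10
  op7 P1: store L2 := 54 → I/M/I on L2; bus BusRdX Flush; mem=75
  op8 P0: store L2 := 48 → M/I/I on L2; bus BusRdX Flush; mem=54
  op9 P0: store L2 := 68 → M/I/I on L2; bus (none); mem=54
  op10 P0: store L4 := 14 → M/I/I on L4; bus BusUpgr Flush; mem=28
  op11 P0: store L2 := 90 → M/I/I on L2; bus (none); mem=54
  op12 P0: store L1 := 25 → M/I/I on L1; bus BusRdX; mem=90
  op13 P1: load  L4 → O/S/I on L4; bus BusRd; mem=28
  op14 P0: store L3 := 77 → M/I/I on L3; bus BusRdX Flush; mem=68
  op15 P1: store L0 := 46 → I/M/I on L0; bus BusRdX; mem=50
  op16 P1: load  L0 → I/M/I on L0; bus (none); mem=50
  op17 P0: store L2 := 10 → M/I/I on L2; bus (none); mem=54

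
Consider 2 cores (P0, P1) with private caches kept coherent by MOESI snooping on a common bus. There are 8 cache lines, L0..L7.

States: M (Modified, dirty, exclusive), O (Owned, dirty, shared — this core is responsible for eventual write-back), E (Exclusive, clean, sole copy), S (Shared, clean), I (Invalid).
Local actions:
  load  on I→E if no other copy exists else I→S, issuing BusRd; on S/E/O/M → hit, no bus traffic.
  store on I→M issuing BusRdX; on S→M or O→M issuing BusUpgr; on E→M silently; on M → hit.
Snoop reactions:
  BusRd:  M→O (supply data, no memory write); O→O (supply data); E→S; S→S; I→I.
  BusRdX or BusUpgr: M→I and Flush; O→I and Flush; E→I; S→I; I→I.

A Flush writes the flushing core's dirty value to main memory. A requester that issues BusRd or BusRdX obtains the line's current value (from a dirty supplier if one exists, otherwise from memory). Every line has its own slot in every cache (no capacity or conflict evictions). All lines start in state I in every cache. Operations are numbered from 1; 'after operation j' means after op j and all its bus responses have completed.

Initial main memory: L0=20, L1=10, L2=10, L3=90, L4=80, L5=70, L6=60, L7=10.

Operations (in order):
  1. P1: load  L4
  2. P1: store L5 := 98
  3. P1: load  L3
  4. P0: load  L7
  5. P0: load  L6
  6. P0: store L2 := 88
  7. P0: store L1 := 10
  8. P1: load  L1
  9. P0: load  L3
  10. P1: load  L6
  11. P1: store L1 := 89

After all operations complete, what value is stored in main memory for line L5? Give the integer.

step 1: P1: load  L4  ⟶  IE  (L4)  txn=BusRd  M[L4]=80
step 2: P1: store L5 := 98  ⟶  IM  (L5)  txn=BusRdX  M[L5]=70
step 3: P1: load  L3  ⟶  IE  (L3)  txn=BusRd  M[L3]=90
step 4: P0: load  L7  ⟶  EI  (L7)  txn=BusRd  M[L7]=10
step 5: P0: load  L6  ⟶  EI  (L6)  txn=BusRd  M[L6]=60
step 6: P0: store L2 := 88  ⟶  MI  (L2)  txn=BusRdX  M[L2]=10
step 7: P0: store L1 := 10  ⟶  MI  (L1)  txn=BusRdX  M[L1]=10
step 8: P1: load  L1  ⟶  OS  (L1)  txn=BusRd  M[L1]=10
step 9: P0: load  L3  ⟶  SS  (L3)  txn=BusRd  M[L3]=90
step 10: P1: load  L6  ⟶  SS  (L6)  txn=BusRd  M[L6]=60
step 11: P1: store L1 := 89  ⟶  IM  (L1)  txn=BusUpgr+Flush  M[L1]=10

memory[L5] = 70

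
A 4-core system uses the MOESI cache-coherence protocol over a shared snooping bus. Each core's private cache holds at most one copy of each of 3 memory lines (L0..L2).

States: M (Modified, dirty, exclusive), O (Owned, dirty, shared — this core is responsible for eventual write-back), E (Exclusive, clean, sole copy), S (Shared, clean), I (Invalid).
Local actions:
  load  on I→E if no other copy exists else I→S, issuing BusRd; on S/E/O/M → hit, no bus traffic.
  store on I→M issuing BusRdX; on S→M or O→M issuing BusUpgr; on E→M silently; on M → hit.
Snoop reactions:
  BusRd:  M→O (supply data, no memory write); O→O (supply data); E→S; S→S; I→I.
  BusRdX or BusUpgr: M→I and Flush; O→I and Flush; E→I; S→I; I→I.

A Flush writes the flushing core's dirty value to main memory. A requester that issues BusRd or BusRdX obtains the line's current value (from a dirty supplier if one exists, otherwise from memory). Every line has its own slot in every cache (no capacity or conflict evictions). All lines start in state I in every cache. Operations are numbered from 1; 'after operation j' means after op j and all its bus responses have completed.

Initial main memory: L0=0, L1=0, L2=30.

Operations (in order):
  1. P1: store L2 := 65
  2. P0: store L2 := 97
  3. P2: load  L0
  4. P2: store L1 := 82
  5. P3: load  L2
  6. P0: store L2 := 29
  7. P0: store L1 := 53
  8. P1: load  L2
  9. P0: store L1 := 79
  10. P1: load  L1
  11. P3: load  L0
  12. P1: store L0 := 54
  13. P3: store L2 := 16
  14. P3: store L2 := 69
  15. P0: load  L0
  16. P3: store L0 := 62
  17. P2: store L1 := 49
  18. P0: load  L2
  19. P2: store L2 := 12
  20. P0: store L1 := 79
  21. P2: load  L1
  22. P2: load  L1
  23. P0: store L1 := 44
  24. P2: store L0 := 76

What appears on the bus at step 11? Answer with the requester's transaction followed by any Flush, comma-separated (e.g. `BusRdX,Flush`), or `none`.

bus = BusRd

[1] P1: store L2 := 65 | P0:I, P1:M(65), P2:I, P3:I | bus: BusRdX
[2] P0: store L2 := 97 | P0:M(97), P1:I, P2:I, P3:I | bus: BusRdX,Flush
[3] P2: load  L0 | P0:I, P1:I, P2:E(0), P3:I | bus: BusRd
[4] P2: store L1 := 82 | P0:I, P1:I, P2:M(82), P3:I | bus: BusRdX
[5] P3: load  L2 | P0:O(97), P1:I, P2:I, P3:S(97) | bus: BusRd
[6] P0: store L2 := 29 | P0:M(29), P1:I, P2:I, P3:I | bus: BusUpgr
[7] P0: store L1 := 53 | P0:M(53), P1:I, P2:I, P3:I | bus: BusRdX,Flush
[8] P1: load  L2 | P0:O(29), P1:S(29), P2:I, P3:I | bus: BusRd
[9] P0: store L1 := 79 | P0:M(79), P1:I, P2:I, P3:I | bus: none
[10] P1: load  L1 | P0:O(79), P1:S(79), P2:I, P3:I | bus: BusRd
[11] P3: load  L0 | P0:I, P1:I, P2:S(0), P3:S(0) | bus: BusRd
[12] P1: store L0 := 54 | P0:I, P1:M(54), P2:I, P3:I | bus: BusRdX
[13] P3: store L2 := 16 | P0:I, P1:I, P2:I, P3:M(16) | bus: BusRdX,Flush
[14] P3: store L2 := 69 | P0:I, P1:I, P2:I, P3:M(69) | bus: none
[15] P0: load  L0 | P0:S(54), P1:O(54), P2:I, P3:I | bus: BusRd
[16] P3: store L0 := 62 | P0:I, P1:I, P2:I, P3:M(62) | bus: BusRdX,Flush
[17] P2: store L1 := 49 | P0:I, P1:I, P2:M(49), P3:I | bus: BusRdX,Flush
[18] P0: load  L2 | P0:S(69), P1:I, P2:I, P3:O(69) | bus: BusRd
[19] P2: store L2 := 12 | P0:I, P1:I, P2:M(12), P3:I | bus: BusRdX,Flush
[20] P0: store L1 := 79 | P0:M(79), P1:I, P2:I, P3:I | bus: BusRdX,Flush
[21] P2: load  L1 | P0:O(79), P1:I, P2:S(79), P3:I | bus: BusRd
[22] P2: load  L1 | P0:O(79), P1:I, P2:S(79), P3:I | bus: none
[23] P0: store L1 := 44 | P0:M(44), P1:I, P2:I, P3:I | bus: BusUpgr
[24] P2: store L0 := 76 | P0:I, P1:I, P2:M(76), P3:I | bus: BusRdX,Flush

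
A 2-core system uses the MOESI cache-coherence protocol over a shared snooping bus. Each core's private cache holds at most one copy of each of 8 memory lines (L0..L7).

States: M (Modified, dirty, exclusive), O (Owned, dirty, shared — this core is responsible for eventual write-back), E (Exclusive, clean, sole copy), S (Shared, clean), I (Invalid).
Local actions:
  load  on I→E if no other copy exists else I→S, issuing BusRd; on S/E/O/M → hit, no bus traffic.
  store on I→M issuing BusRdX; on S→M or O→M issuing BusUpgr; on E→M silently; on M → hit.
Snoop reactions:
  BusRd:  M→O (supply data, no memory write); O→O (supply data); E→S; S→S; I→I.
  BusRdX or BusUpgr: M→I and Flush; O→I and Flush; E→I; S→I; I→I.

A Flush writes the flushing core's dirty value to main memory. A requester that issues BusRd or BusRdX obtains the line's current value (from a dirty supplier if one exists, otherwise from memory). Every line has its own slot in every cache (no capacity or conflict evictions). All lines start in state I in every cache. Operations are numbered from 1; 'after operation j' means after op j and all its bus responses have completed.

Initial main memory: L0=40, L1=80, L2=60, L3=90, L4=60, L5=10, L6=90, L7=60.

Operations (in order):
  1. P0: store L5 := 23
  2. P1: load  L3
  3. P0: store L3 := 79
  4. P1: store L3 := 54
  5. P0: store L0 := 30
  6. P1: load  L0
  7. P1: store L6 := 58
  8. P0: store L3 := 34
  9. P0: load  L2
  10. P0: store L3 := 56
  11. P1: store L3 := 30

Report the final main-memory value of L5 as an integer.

[1] P0: store L5 := 23 | P0:M(23), P1:I | bus: BusRdX
[2] P1: load  L3 | P0:I, P1:E(90) | bus: BusRd
[3] P0: store L3 := 79 | P0:M(79), P1:I | bus: BusRdX
[4] P1: store L3 := 54 | P0:I, P1:M(54) | bus: BusRdX,Flush
[5] P0: store L0 := 30 | P0:M(30), P1:I | bus: BusRdX
[6] P1: load  L0 | P0:O(30), P1:S(30) | bus: BusRd
[7] P1: store L6 := 58 | P0:I, P1:M(58) | bus: BusRdX
[8] P0: store L3 := 34 | P0:M(34), P1:I | bus: BusRdX,Flush
[9] P0: load  L2 | P0:E(60), P1:I | bus: BusRd
[10] P0: store L3 := 56 | P0:M(56), P1:I | bus: none
[11] P1: store L3 := 30 | P0:I, P1:M(30) | bus: BusRdX,Flush

memory[L5] = 10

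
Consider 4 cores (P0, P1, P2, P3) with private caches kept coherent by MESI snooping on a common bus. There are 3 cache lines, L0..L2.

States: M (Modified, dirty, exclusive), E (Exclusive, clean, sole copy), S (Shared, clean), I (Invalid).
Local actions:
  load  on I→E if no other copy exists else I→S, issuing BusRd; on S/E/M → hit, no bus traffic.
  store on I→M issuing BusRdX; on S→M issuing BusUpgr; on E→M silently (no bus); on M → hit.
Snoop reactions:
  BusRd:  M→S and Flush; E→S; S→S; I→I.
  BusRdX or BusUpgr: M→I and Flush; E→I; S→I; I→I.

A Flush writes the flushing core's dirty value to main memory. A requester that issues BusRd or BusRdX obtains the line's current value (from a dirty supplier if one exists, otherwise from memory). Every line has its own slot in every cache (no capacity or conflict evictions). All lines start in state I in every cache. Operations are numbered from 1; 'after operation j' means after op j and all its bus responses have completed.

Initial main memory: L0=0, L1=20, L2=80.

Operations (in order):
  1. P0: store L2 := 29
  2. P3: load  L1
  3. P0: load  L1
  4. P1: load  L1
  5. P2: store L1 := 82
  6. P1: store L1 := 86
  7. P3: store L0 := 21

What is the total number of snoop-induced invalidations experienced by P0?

invalidations = 1

step 1: P0: store L2 := 29  ⟶  MIII  (L2)  txn=BusRdX  M[L2]=80
step 2: P3: load  L1  ⟶  IIIE  (L1)  txn=BusRd  M[L1]=20
step 3: P0: load  L1  ⟶  SIIS  (L1)  txn=BusRd  M[L1]=20
step 4: P1: load  L1  ⟶  SSIS  (L1)  txn=BusRd  M[L1]=20
step 5: P2: store L1 := 82  ⟶  IIMI  (L1)  txn=BusRdX  M[L1]=20
step 6: P1: store L1 := 86  ⟶  IMII  (L1)  txn=BusRdX+Flush  M[L1]=82
step 7: P3: store L0 := 21  ⟶  IIIM  (L0)  txn=BusRdX  M[L0]=0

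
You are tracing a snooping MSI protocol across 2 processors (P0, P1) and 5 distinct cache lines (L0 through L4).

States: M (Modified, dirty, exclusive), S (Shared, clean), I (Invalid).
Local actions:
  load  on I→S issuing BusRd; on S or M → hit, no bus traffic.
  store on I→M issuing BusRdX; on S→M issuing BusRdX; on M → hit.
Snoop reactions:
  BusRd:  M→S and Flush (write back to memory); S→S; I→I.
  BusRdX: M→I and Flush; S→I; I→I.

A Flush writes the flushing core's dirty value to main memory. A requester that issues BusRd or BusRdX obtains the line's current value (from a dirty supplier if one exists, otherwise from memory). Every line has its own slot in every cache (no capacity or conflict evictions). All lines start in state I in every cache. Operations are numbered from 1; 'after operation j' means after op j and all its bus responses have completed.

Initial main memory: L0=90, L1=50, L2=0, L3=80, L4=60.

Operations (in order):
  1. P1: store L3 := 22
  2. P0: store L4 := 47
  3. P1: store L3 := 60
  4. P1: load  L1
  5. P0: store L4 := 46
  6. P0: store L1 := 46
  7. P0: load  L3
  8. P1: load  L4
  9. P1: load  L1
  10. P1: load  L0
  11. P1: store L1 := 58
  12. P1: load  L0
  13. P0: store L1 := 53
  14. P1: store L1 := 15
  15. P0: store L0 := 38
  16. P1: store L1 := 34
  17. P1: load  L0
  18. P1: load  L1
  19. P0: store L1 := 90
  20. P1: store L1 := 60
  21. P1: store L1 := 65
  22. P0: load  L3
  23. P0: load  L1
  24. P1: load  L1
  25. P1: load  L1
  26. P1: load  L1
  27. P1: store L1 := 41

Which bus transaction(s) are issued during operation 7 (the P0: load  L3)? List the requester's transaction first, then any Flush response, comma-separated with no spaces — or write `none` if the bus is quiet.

1. P1: store L3 := 22  bus=[BusRdX]  L3: P0=I P1=M  mem[L3]=80
2. P0: store L4 := 47  bus=[BusRdX]  L4: P0=M P1=I  mem[L4]=60
3. P1: store L3 := 60  bus=[-]  L3: P0=I P1=M  mem[L3]=80
4. P1: load  L1  bus=[BusRd]  L1: P0=I P1=S  mem[L1]=50
5. P0: store L4 := 46  bus=[-]  L4: P0=M P1=I  mem[L4]=60
6. P0: store L1 := 46  bus=[BusRdX]  L1: P0=M P1=I  mem[L1]=50
7. P0: load  L3  bus=[BusRd,Flush]  L3: P0=S P1=S  mem[L3]=60
8. P1: load  L4  bus=[BusRd,Flush]  L4: P0=S P1=S  mem[L4]=46
9. P1: load  L1  bus=[BusRd,Flush]  L1: P0=S P1=S  mem[L1]=46
10. P1: load  L0  bus=[BusRd]  L0: P0=I P1=S  mem[L0]=90
11. P1: store L1 := 58  bus=[BusRdX]  L1: P0=I P1=M  mem[L1]=46
12. P1: load  L0  bus=[-]  L0: P0=I P1=S  mem[L0]=90
13. P0: store L1 := 53  bus=[BusRdX,Flush]  L1: P0=M P1=I  mem[L1]=58
14. P1: store L1 := 15  bus=[BusRdX,Flush]  L1: P0=I P1=M  mem[L1]=53
15. P0: store L0 := 38  bus=[BusRdX]  L0: P0=M P1=I  mem[L0]=90
16. P1: store L1 := 34  bus=[-]  L1: P0=I P1=M  mem[L1]=53
17. P1: load  L0  bus=[BusRd,Flush]  L0: P0=S P1=S  mem[L0]=38
18. P1: load  L1  bus=[-]  L1: P0=I P1=M  mem[L1]=53
19. P0: store L1 := 90  bus=[BusRdX,Flush]  L1: P0=M P1=I  mem[L1]=34
20. P1: store L1 := 60  bus=[BusRdX,Flush]  L1: P0=I P1=M  mem[L1]=90
21. P1: store L1 := 65  bus=[-]  L1: P0=I P1=M  mem[L1]=90
22. P0: load  L3  bus=[-]  L3: P0=S P1=S  mem[L3]=60
23. P0: load  L1  bus=[BusRd,Flush]  L1: P0=S P1=S  mem[L1]=65
24. P1: load  L1  bus=[-]  L1: P0=S P1=S  mem[L1]=65
25. P1: load  L1  bus=[-]  L1: P0=S P1=S  mem[L1]=65
26. P1: load  L1  bus=[-]  L1: P0=S P1=S  mem[L1]=65
27. P1: store L1 := 41  bus=[BusRdX]  L1: P0=I P1=M  mem[L1]=65

bus = BusRd,Flush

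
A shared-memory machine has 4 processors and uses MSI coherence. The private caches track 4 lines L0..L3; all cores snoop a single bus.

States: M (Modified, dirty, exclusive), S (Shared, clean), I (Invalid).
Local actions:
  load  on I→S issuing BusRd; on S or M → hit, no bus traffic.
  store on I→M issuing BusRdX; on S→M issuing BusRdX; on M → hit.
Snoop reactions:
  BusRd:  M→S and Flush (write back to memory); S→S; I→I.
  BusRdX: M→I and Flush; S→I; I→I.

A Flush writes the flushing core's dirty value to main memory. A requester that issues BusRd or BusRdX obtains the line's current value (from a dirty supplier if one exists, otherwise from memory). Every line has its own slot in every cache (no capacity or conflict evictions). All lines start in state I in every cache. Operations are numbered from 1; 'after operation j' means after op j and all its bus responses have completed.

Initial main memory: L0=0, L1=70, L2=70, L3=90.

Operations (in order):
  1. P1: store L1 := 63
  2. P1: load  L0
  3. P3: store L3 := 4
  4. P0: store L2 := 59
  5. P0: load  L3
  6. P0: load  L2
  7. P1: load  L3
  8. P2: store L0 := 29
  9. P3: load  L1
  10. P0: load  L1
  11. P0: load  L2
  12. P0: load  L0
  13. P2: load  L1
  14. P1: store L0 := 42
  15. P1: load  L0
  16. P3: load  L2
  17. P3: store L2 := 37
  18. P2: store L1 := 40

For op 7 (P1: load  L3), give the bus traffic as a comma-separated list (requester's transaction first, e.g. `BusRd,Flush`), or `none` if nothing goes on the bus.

bus = BusRd

step 1: P1: store L1 := 63  ⟶  IMII  (L1)  txn=BusRdX  M[L1]=70
step 2: P1: load  L0  ⟶  ISII  (L0)  txn=BusRd  M[L0]=0
step 3: P3: store L3 := 4  ⟶  IIIM  (L3)  txn=BusRdX  M[L3]=90
step 4: P0: store L2 := 59  ⟶  MIII  (L2)  txn=BusRdX  M[L2]=70
step 5: P0: load  L3  ⟶  SIIS  (L3)  txn=BusRd+Flush  M[L3]=4
step 6: P0: load  L2  ⟶  MIII  (L2)  txn=∅  M[L2]=70
step 7: P1: load  L3  ⟶  SSIS  (L3)  txn=BusRd  M[L3]=4
step 8: P2: store L0 := 29  ⟶  IIMI  (L0)  txn=BusRdX  M[L0]=0
step 9: P3: load  L1  ⟶  ISIS  (L1)  txn=BusRd+Flush  M[L1]=63
step 10: P0: load  L1  ⟶  SSIS  (L1)  txn=BusRd  M[L1]=63
step 11: P0: load  L2  ⟶  MIII  (L2)  txn=∅  M[L2]=70
step 12: P0: load  L0  ⟶  SISI  (L0)  txn=BusRd+Flush  M[L0]=29
step 13: P2: load  L1  ⟶  SSSS  (L1)  txn=BusRd  M[L1]=63
step 14: P1: store L0 := 42  ⟶  IMII  (L0)  txn=BusRdX  M[L0]=29
step 15: P1: load  L0  ⟶  IMII  (L0)  txn=∅  M[L0]=29
step 16: P3: load  L2  ⟶  SIIS  (L2)  txn=BusRd+Flush  M[L2]=59
step 17: P3: store L2 := 37  ⟶  IIIM  (L2)  txn=BusRdX  M[L2]=59
step 18: P2: store L1 := 40  ⟶  IIMI  (L1)  txn=BusRdX  M[L1]=63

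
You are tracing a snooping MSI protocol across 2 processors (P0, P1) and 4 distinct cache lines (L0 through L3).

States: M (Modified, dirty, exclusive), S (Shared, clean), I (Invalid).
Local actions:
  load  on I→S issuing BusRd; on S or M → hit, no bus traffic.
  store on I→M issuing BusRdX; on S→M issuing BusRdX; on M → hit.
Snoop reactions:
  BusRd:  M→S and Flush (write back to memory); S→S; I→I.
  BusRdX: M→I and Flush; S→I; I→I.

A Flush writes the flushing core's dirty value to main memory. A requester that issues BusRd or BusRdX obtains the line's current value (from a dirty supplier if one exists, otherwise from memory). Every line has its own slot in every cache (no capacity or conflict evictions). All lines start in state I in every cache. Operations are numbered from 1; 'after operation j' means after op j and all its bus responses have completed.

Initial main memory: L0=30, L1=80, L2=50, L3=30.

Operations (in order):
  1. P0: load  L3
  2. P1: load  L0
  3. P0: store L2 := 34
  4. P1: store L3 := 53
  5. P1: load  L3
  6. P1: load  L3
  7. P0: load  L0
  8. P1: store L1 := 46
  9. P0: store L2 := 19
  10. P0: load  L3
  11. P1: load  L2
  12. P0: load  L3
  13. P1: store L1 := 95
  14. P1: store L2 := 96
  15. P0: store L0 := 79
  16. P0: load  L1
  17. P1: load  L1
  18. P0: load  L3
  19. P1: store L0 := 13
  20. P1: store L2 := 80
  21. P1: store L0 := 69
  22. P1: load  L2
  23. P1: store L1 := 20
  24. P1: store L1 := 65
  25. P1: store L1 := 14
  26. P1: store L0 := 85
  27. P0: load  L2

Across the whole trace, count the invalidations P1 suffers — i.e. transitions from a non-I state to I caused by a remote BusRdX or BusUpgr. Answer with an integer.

invalidations = 1

[1] P0: load  L3 | P0:S(30), P1:I | bus: BusRd
[2] P1: load  L0 | P0:I, P1:S(30) | bus: BusRd
[3] P0: store L2 := 34 | P0:M(34), P1:I | bus: BusRdX
[4] P1: store L3 := 53 | P0:I, P1:M(53) | bus: BusRdX
[5] P1: load  L3 | P0:I, P1:M(53) | bus: none
[6] P1: load  L3 | P0:I, P1:M(53) | bus: none
[7] P0: load  L0 | P0:S(30), P1:S(30) | bus: BusRd
[8] P1: store L1 := 46 | P0:I, P1:M(46) | bus: BusRdX
[9] P0: store L2 := 19 | P0:M(19), P1:I | bus: none
[10] P0: load  L3 | P0:S(53), P1:S(53) | bus: BusRd,Flush
[11] P1: load  L2 | P0:S(19), P1:S(19) | bus: BusRd,Flush
[12] P0: load  L3 | P0:S(53), P1:S(53) | bus: none
[13] P1: store L1 := 95 | P0:I, P1:M(95) | bus: none
[14] P1: store L2 := 96 | P0:I, P1:M(96) | bus: BusRdX
[15] P0: store L0 := 79 | P0:M(79), P1:I | bus: BusRdX
[16] P0: load  L1 | P0:S(95), P1:S(95) | bus: BusRd,Flush
[17] P1: load  L1 | P0:S(95), P1:S(95) | bus: none
[18] P0: load  L3 | P0:S(53), P1:S(53) | bus: none
[19] P1: store L0 := 13 | P0:I, P1:M(13) | bus: BusRdX,Flush
[20] P1: store L2 := 80 | P0:I, P1:M(80) | bus: none
[21] P1: store L0 := 69 | P0:I, P1:M(69) | bus: none
[22] P1: load  L2 | P0:I, P1:M(80) | bus: none
[23] P1: store L1 := 20 | P0:I, P1:M(20) | bus: BusRdX
[24] P1: store L1 := 65 | P0:I, P1:M(65) | bus: none
[25] P1: store L1 := 14 | P0:I, P1:M(14) | bus: none
[26] P1: store L0 := 85 | P0:I, P1:M(85) | bus: none
[27] P0: load  L2 | P0:S(80), P1:S(80) | bus: BusRd,Flush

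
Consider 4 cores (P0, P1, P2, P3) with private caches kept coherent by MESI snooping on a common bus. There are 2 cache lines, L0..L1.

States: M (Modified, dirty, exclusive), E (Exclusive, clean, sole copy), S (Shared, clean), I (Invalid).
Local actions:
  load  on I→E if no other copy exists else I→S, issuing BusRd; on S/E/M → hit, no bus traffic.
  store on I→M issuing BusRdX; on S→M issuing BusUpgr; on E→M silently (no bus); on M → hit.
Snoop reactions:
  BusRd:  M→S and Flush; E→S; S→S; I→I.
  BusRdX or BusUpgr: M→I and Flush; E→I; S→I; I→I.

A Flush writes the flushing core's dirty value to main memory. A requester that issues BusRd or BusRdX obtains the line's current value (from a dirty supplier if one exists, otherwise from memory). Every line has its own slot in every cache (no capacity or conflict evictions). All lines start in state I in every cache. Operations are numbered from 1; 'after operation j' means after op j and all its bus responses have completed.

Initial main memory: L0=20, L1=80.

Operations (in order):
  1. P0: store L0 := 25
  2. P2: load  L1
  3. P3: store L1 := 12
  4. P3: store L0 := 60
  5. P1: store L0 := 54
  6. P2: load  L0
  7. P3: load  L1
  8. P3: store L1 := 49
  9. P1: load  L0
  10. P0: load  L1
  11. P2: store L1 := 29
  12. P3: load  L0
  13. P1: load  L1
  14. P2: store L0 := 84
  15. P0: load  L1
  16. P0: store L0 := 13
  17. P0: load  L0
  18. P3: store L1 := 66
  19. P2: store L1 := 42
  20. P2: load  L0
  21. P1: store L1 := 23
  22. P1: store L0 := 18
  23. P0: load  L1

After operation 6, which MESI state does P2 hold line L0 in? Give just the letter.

state = S

[1] P0: store L0 := 25 | P0:M(25), P1:I, P2:I, P3:I | bus: BusRdX
[2] P2: load  L1 | P0:I, P1:I, P2:E(80), P3:I | bus: BusRd
[3] P3: store L1 := 12 | P0:I, P1:I, P2:I, P3:M(12) | bus: BusRdX
[4] P3: store L0 := 60 | P0:I, P1:I, P2:I, P3:M(60) | bus: BusRdX,Flush
[5] P1: store L0 := 54 | P0:I, P1:M(54), P2:I, P3:I | bus: BusRdX,Flush
[6] P2: load  L0 | P0:I, P1:S(54), P2:S(54), P3:I | bus: BusRd,Flush
[7] P3: load  L1 | P0:I, P1:I, P2:I, P3:M(12) | bus: none
[8] P3: store L1 := 49 | P0:I, P1:I, P2:I, P3:M(49) | bus: none
[9] P1: load  L0 | P0:I, P1:S(54), P2:S(54), P3:I | bus: none
[10] P0: load  L1 | P0:S(49), P1:I, P2:I, P3:S(49) | bus: BusRd,Flush
[11] P2: store L1 := 29 | P0:I, P1:I, P2:M(29), P3:I | bus: BusRdX
[12] P3: load  L0 | P0:I, P1:S(54), P2:S(54), P3:S(54) | bus: BusRd
[13] P1: load  L1 | P0:I, P1:S(29), P2:S(29), P3:I | bus: BusRd,Flush
[14] P2: store L0 := 84 | P0:I, P1:I, P2:M(84), P3:I | bus: BusUpgr
[15] P0: load  L1 | P0:S(29), P1:S(29), P2:S(29), P3:I | bus: BusRd
[16] P0: store L0 := 13 | P0:M(13), P1:I, P2:I, P3:I | bus: BusRdX,Flush
[17] P0: load  L0 | P0:M(13), P1:I, P2:I, P3:I | bus: none
[18] P3: store L1 := 66 | P0:I, P1:I, P2:I, P3:M(66) | bus: BusRdX
[19] P2: store L1 := 42 | P0:I, P1:I, P2:M(42), P3:I | bus: BusRdX,Flush
[20] P2: load  L0 | P0:S(13), P1:I, P2:S(13), P3:I | bus: BusRd,Flush
[21] P1: store L1 := 23 | P0:I, P1:M(23), P2:I, P3:I | bus: BusRdX,Flush
[22] P1: store L0 := 18 | P0:I, P1:M(18), P2:I, P3:I | bus: BusRdX
[23] P0: load  L1 | P0:S(23), P1:S(23), P2:I, P3:I | bus: BusRd,Flush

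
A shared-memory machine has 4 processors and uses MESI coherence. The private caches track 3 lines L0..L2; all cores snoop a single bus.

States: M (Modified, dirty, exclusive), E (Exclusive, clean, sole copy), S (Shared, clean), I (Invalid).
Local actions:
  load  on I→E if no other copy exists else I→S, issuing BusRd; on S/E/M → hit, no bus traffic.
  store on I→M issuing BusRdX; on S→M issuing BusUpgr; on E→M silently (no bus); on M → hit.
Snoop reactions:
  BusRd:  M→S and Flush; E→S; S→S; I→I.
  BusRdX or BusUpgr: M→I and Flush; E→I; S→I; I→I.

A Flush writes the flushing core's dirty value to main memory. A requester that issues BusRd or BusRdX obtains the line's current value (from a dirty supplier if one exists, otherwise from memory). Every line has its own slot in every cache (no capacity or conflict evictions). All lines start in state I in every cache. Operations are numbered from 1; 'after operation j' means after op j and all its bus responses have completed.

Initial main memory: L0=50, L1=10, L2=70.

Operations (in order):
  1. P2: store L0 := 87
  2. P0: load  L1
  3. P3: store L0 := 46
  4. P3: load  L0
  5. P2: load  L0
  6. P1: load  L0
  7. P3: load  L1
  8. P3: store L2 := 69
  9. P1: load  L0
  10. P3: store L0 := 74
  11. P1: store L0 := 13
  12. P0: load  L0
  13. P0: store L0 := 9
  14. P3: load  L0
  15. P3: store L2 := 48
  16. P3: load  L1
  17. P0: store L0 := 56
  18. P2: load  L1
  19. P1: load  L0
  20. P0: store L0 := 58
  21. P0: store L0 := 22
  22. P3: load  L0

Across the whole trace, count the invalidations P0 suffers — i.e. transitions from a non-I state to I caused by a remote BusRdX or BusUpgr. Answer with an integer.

[1] P2: store L0 := 87 | P0:I, P1:I, P2:M(87), P3:I | bus: BusRdX
[2] P0: load  L1 | P0:E(10), P1:I, P2:I, P3:I | bus: BusRd
[3] P3: store L0 := 46 | P0:I, P1:I, P2:I, P3:M(46) | bus: BusRdX,Flush
[4] P3: load  L0 | P0:I, P1:I, P2:I, P3:M(46) | bus: none
[5] P2: load  L0 | P0:I, P1:I, P2:S(46), P3:S(46) | bus: BusRd,Flush
[6] P1: load  L0 | P0:I, P1:S(46), P2:S(46), P3:S(46) | bus: BusRd
[7] P3: load  L1 | P0:S(10), P1:I, P2:I, P3:S(10) | bus: BusRd
[8] P3: store L2 := 69 | P0:I, P1:I, P2:I, P3:M(69) | bus: BusRdX
[9] P1: load  L0 | P0:I, P1:S(46), P2:S(46), P3:S(46) | bus: none
[10] P3: store L0 := 74 | P0:I, P1:I, P2:I, P3:M(74) | bus: BusUpgr
[11] P1: store L0 := 13 | P0:I, P1:M(13), P2:I, P3:I | bus: BusRdX,Flush
[12] P0: load  L0 | P0:S(13), P1:S(13), P2:I, P3:I | bus: BusRd,Flush
[13] P0: store L0 := 9 | P0:M(9), P1:I, P2:I, P3:I | bus: BusUpgr
[14] P3: load  L0 | P0:S(9), P1:I, P2:I, P3:S(9) | bus: BusRd,Flush
[15] P3: store L2 := 48 | P0:I, P1:I, P2:I, P3:M(48) | bus: none
[16] P3: load  L1 | P0:S(10), P1:I, P2:I, P3:S(10) | bus: none
[17] P0: store L0 := 56 | P0:M(56), P1:I, P2:I, P3:I | bus: BusUpgr
[18] P2: load  L1 | P0:S(10), P1:I, P2:S(10), P3:S(10) | bus: BusRd
[19] P1: load  L0 | P0:S(56), P1:S(56), P2:I, P3:I | bus: BusRd,Flush
[20] P0: store L0 := 58 | P0:M(58), P1:I, P2:I, P3:I | bus: BusUpgr
[21] P0: store L0 := 22 | P0:M(22), P1:I, P2:I, P3:I | bus: none
[22] P3: load  L0 | P0:S(22), P1:I, P2:I, P3:S(22) | bus: BusRd,Flush

invalidations = 0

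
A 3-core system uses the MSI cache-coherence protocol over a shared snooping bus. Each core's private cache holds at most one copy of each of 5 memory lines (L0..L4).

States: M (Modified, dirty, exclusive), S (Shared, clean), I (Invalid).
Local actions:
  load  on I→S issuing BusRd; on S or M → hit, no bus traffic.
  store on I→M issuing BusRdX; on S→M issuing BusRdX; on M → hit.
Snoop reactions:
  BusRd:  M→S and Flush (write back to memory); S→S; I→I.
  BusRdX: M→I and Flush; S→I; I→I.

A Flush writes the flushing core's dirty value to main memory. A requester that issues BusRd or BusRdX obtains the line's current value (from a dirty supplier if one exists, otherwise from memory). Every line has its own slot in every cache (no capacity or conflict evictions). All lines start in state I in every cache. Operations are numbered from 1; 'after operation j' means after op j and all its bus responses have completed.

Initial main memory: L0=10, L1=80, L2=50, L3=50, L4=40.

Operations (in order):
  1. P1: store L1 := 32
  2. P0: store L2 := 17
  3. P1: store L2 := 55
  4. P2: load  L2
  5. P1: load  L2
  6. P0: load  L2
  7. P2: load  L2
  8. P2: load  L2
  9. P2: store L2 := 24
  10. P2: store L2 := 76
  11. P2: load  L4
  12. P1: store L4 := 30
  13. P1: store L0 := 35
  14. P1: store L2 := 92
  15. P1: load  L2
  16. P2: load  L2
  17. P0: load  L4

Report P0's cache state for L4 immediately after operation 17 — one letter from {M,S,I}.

state = S

step 1: P1: store L1 := 32  ⟶  IMI  (L1)  txn=BusRdX  M[L1]=80
step 2: P0: store L2 := 17  ⟶  MII  (L2)  txn=BusRdX  M[L2]=50
step 3: P1: store L2 := 55  ⟶  IMI  (L2)  txn=BusRdX+Flush  M[L2]=17
step 4: P2: load  L2  ⟶  ISS  (L2)  txn=BusRd+Flush  M[L2]=55
step 5: P1: load  L2  ⟶  ISS  (L2)  txn=∅  M[L2]=55
step 6: P0: load  L2  ⟶  SSS  (L2)  txn=BusRd  M[L2]=55
step 7: P2: load  L2  ⟶  SSS  (L2)  txn=∅  M[L2]=55
step 8: P2: load  L2  ⟶  SSS  (L2)  txn=∅  M[L2]=55
step 9: P2: store L2 := 24  ⟶  IIM  (L2)  txn=BusRdX  M[L2]=55
step 10: P2: store L2 := 76  ⟶  IIM  (L2)  txn=∅  M[L2]=55
step 11: P2: load  L4  ⟶  IIS  (L4)  txn=BusRd  M[L4]=40
step 12: P1: store L4 := 30  ⟶  IMI  (L4)  txn=BusRdX  M[L4]=40
step 13: P1: store L0 := 35  ⟶  IMI  (L0)  txn=BusRdX  M[L0]=10
step 14: P1: store L2 := 92  ⟶  IMI  (L2)  txn=BusRdX+Flush  M[L2]=76
step 15: P1: load  L2  ⟶  IMI  (L2)  txn=∅  M[L2]=76
step 16: P2: load  L2  ⟶  ISS  (L2)  txn=BusRd+Flush  M[L2]=92
step 17: P0: load  L4  ⟶  SSI  (L4)  txn=BusRd+Flush  M[L4]=30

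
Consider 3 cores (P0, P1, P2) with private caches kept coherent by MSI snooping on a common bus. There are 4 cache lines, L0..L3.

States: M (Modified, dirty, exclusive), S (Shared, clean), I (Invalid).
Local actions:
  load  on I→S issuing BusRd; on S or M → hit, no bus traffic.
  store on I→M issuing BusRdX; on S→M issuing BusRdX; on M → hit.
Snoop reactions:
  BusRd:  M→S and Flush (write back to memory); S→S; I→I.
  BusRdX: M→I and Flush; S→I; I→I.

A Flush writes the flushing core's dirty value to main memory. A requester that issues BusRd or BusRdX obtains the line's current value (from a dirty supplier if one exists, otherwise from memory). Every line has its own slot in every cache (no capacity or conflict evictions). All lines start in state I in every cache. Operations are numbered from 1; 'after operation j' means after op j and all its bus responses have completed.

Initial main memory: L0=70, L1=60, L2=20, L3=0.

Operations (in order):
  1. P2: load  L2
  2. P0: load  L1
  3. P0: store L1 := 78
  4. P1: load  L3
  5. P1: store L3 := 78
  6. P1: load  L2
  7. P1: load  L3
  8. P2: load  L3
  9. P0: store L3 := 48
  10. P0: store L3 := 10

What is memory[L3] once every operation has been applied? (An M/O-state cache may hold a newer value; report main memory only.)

memory[L3] = 78

  op1 P2: load  L2 → I/I/S on L2; bus BusRd; mem=20
  op2 P0: load  L1 → S/I/I on L1; bus BusRd; mem=60
  op3 P0: store L1 := 78 → M/I/I on L1; bus BusRdX; mem=60
  op4 P1: load  L3 → I/S/I on L3; bus BusRd; mem=0
  op5 P1: store L3 := 78 → I/M/I on L3; bus BusRdX; mem=0
  op6 P1: load  L2 → I/S/S on L2; bus BusRd; mem=20
  op7 P1: load  L3 → I/M/I on L3; bus (none); mem=0
  op8 P2: load  L3 → I/S/S on L3; bus BusRd Flush; mem=78
  op9 P0: store L3 := 48 → M/I/I on L3; bus BusRdX; mem=78
  op10 P0: store L3 := 10 → M/I/I on L3; bus (none); mem=78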